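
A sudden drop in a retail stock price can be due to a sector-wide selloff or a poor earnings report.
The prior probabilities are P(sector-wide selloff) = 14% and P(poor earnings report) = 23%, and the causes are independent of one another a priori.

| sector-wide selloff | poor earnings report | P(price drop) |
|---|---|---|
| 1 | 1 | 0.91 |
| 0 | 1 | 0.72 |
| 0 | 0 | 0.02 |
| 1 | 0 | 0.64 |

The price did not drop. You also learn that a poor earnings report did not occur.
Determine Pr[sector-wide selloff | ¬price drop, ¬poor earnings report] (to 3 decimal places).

Weight on sector-wide selloff=true, given the evidence: 0.36·0.14 = 0.050400
The normalizing constant is 0.98·0.86 + 0.36·0.14 = 0.893200
Posterior = 0.050400 / 0.893200 ≈ 0.056

Pr[sector-wide selloff | ¬price drop, ¬poor earnings report] ≈ 0.056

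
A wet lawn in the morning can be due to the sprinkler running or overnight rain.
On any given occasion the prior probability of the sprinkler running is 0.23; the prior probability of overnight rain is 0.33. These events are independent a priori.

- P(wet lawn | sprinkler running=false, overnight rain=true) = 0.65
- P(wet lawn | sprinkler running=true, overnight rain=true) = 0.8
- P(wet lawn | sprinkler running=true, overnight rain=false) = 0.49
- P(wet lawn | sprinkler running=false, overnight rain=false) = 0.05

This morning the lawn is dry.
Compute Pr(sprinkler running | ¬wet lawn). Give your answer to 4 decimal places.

For the numerator, keep only sprinkler running=true terms: 0.078591 + 0.015180 = 0.093771
The normalizing constant is 0.95*0.77*0.67 + 0.35*0.77*0.33 + 0.51*0.23*0.67 + 0.2*0.23*0.33 = 0.672811
P(sprinkler running | ¬wet lawn) = 0.093771/0.672811 ≈ 0.1394

Pr(sprinkler running | ¬wet lawn) ≈ 0.1394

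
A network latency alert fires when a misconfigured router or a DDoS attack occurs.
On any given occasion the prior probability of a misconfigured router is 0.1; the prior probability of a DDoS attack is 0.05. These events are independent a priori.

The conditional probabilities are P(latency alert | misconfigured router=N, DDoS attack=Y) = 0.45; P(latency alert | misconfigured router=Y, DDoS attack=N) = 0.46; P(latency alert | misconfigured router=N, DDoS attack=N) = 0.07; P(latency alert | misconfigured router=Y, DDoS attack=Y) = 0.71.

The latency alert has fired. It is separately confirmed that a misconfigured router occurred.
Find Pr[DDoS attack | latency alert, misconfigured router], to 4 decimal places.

Sum P(latency alert|·) weighted by the priors over both values of DDoS attack:
  P(latency alert | misconfigured router) = 0.46*0.95 + 0.71*0.05
        = 0.437000 + 0.035500 = 0.472500
Configurations with DDoS attack contribute 0.035500, so
  P(DDoS attack | latency alert, misconfigured router) = 0.035500 / 0.472500 ≈ 0.0751

Pr[DDoS attack | latency alert, misconfigured router] ≈ 0.0751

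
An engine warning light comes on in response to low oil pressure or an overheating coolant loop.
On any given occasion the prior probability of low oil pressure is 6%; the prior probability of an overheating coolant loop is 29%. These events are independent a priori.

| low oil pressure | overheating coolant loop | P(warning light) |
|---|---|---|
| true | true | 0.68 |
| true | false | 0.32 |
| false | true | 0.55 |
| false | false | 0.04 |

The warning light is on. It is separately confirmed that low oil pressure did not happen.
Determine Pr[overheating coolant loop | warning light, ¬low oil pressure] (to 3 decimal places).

P(warning light | ¬low oil pressure) = 0.04*0.71 + 0.55*0.29 = 0.028400 + 0.159500 = 0.187900
Restricting to configurations with overheating coolant loop present: 0.55*0.29 = 0.159500.
So P(overheating coolant loop | warning light, ¬low oil pressure) = 0.159500/0.187900 ≈ 0.849.

Pr[overheating coolant loop | warning light, ¬low oil pressure] ≈ 0.849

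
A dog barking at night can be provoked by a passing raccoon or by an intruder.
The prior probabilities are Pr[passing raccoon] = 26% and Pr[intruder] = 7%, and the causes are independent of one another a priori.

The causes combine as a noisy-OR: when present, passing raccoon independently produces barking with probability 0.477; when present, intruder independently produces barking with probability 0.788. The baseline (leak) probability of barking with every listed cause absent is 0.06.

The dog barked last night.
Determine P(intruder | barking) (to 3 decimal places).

Under noisy-OR, P(barking | causes) = 1 − (1−0.06)·∏(1−qᵢ) over the active causes.
Enumerate the 4 (passing raccoon, intruder) configurations and weight by the priors:
  P(barking) = 0.06×0.74×0.93 + 0.80072×0.74×0.07 + 0.50838×0.26×0.93 + 0.895777×0.26×0.07
        = 0.041292 + 0.041477 + 0.122926 + 0.016303 = 0.221998
Keeping only the intruder-present terms gives 0.057780, so
  P(intruder | barking) = 0.057780 / 0.221998 ≈ 0.260

P(intruder | barking) ≈ 0.260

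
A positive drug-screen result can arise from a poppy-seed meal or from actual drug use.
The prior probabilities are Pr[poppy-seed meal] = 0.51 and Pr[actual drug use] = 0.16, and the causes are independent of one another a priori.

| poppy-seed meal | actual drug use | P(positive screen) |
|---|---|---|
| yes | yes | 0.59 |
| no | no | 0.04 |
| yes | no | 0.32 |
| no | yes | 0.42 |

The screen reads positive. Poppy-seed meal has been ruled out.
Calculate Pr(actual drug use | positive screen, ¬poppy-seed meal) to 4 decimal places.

For the numerator, keep only actual drug use=true terms: 0.42·0.16 = 0.067200
Denominator P(positive screen | ¬poppy-seed meal): 0.04·0.84 + 0.42·0.16 = 0.100800
P(actual drug use | positive screen, ¬poppy-seed meal) = 0.067200/0.100800 ≈ 0.6667

Pr(actual drug use | positive screen, ¬poppy-seed meal) ≈ 0.6667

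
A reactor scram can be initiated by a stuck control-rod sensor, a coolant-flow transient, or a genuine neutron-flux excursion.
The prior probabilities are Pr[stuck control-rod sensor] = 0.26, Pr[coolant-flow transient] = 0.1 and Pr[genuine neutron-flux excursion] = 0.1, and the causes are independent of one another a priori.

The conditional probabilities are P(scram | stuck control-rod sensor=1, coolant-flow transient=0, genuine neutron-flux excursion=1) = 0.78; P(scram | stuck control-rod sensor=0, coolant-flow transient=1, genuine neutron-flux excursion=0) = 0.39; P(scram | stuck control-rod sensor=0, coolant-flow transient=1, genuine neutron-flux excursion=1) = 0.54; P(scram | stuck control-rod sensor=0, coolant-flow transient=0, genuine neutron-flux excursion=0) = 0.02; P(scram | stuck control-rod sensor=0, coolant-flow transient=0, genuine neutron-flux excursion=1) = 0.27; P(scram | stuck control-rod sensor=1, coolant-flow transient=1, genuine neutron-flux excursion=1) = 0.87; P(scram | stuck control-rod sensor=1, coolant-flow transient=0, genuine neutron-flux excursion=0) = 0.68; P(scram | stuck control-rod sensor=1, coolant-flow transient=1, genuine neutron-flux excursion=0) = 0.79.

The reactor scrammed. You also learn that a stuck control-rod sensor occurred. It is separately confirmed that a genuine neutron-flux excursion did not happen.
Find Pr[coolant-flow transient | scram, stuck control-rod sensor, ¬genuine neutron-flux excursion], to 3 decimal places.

Pr[coolant-flow transient | scram, stuck control-rod sensor, ¬genuine neutron-flux excursion] ≈ 0.114

For the numerator, keep only coolant-flow transient=true terms: 0.79·0.1 = 0.079000
Denominator P(scram | stuck control-rod sensor, ¬genuine neutron-flux excursion): 0.68·0.9 + 0.79·0.1 = 0.691000
Posterior = 0.079000 / 0.691000 ≈ 0.114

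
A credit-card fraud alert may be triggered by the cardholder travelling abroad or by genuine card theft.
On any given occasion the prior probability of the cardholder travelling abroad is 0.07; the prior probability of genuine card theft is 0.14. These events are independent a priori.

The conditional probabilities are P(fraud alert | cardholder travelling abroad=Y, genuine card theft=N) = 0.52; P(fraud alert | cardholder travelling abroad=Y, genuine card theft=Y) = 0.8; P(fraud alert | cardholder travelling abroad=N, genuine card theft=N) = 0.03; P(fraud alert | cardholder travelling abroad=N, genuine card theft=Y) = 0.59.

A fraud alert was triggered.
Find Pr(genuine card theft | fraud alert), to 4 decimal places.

P(fraud alert) = 0.03·0.93·0.86 + 0.59·0.93·0.14 + 0.52·0.07·0.86 + 0.8·0.07·0.14 = 0.023994 + 0.076818 + 0.031304 + 0.007840 = 0.139956
Of this, 0.084658 comes from 0.076818 + 0.007840 (the genuine card theft=true cases).
So P(genuine card theft | fraud alert) = 0.084658/0.139956 ≈ 0.6049.

Pr(genuine card theft | fraud alert) ≈ 0.6049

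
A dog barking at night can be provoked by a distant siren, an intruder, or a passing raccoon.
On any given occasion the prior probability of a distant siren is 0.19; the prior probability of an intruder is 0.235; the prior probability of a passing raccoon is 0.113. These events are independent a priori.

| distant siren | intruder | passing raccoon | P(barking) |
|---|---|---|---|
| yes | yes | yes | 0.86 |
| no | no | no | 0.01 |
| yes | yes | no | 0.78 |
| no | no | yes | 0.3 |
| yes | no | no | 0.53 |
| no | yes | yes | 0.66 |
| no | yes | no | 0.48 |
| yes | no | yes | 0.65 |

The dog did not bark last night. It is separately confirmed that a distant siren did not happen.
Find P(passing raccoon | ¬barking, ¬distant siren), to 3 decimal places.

P(passing raccoon | ¬barking, ¬distant siren) ≈ 0.082

Weight on passing raccoon=true, given the evidence: 0.060511 + 0.009029 = 0.069540
Normalizer over all consistent configurations: 0.99·0.765·0.887 + 0.7·0.765·0.113 + 0.52·0.235·0.887 + 0.34·0.235·0.113 = 0.849700
Posterior = 0.069540 / 0.849700 ≈ 0.082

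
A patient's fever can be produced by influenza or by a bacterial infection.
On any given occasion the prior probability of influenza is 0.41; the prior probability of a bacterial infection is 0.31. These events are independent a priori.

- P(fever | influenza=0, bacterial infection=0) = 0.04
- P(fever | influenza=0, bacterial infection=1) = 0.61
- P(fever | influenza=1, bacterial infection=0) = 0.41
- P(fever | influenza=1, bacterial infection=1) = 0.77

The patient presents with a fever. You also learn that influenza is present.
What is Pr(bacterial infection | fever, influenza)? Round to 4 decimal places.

Sum P(fever|·) weighted by the priors over both values of bacterial infection:
  P(fever | influenza) = 0.41·0.69 + 0.77·0.31
        = 0.282900 + 0.238700 = 0.521600
The terms with bacterial infection present sum to 0.238700, so
  P(bacterial infection | fever, influenza) = 0.238700 / 0.521600 ≈ 0.4576

Pr(bacterial infection | fever, influenza) ≈ 0.4576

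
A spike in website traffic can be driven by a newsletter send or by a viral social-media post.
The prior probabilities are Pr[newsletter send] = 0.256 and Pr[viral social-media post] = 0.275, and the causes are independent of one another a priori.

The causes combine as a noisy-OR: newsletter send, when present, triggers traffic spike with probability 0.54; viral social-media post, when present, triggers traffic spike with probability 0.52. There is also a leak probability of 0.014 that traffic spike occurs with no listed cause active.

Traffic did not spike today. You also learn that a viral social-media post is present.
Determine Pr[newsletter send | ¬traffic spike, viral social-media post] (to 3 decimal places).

Pr[newsletter send | ¬traffic spike, viral social-media post] ≈ 0.137

Under noisy-OR, P(traffic spike | causes) = 1 − (1−0.014)·∏(1−qᵢ) over the active causes.
Weight on newsletter send=true, given the evidence: 0.217709·0.256 = 0.055734
The normalizing constant is 0.47328·0.744 + 0.217709·0.256 = 0.407854
Posterior = 0.055734 / 0.407854 ≈ 0.137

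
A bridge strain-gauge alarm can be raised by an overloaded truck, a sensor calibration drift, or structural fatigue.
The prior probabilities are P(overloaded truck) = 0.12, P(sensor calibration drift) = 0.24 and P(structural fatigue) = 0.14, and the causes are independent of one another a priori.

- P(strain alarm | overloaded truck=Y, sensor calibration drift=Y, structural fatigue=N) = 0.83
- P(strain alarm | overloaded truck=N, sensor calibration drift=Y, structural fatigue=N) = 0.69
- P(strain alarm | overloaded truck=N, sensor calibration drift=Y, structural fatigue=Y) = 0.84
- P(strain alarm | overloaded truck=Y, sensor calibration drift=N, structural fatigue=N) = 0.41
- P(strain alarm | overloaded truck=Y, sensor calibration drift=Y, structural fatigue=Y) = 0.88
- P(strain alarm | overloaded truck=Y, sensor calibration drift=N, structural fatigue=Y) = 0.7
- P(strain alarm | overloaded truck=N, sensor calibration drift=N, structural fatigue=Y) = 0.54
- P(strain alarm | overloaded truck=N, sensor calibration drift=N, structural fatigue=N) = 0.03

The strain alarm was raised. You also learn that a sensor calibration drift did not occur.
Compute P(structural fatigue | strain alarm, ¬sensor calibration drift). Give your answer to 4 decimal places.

P(structural fatigue | strain alarm, ¬sensor calibration drift) ≈ 0.5463

P(strain alarm | ¬sensor calibration drift) = 0.03*0.88*0.86 + 0.54*0.88*0.14 + 0.41*0.12*0.86 + 0.7*0.12*0.14 = 0.022704 + 0.066528 + 0.042312 + 0.011760 = 0.143304
Restricting to configurations with structural fatigue present: 0.066528 + 0.011760 = 0.078288.
Hence the posterior is 0.078288/0.143304 ≈ 0.5463.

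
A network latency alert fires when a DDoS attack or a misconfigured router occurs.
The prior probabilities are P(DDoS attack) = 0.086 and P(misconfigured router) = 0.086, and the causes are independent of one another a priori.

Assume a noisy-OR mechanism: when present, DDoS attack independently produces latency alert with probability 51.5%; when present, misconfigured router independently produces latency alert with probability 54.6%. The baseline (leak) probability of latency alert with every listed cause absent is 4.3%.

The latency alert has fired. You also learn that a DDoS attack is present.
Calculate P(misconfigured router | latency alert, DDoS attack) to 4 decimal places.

P(misconfigured router | latency alert, DDoS attack) ≈ 0.1217

Under noisy-OR, P(latency alert | causes) = 1 − (1−0.043)·∏(1−qᵢ) over the active causes.
For the numerator, keep only misconfigured router=true terms: 0.789278×0.086 = 0.067878
The normalizing constant is 0.535855×0.914 + 0.789278×0.086 = 0.557649
P(misconfigured router | latency alert, DDoS attack) = 0.067878/0.557649 ≈ 0.1217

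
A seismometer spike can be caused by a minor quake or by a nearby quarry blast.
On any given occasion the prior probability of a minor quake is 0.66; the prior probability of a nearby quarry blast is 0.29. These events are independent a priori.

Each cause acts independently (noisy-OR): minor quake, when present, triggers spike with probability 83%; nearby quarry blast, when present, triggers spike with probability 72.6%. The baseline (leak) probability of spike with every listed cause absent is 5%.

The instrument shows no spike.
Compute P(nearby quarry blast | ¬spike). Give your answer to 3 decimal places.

Under noisy-OR, P(spike | causes) = 1 − (1−0.05)·∏(1−qᵢ) over the active causes.
Enumerate the 4 (minor quake, nearby quarry blast) configurations and weight by the priors:
  P(¬spike) = 0.95·0.34·0.71 + 0.2603·0.34·0.29 + 0.1615·0.66·0.71 + 0.044251·0.66·0.29
        = 0.229330 + 0.025666 + 0.075679 + 0.008470 = 0.339145
Configurations with nearby quarry blast contribute 0.034136, so
  P(nearby quarry blast | ¬spike) = 0.034136 / 0.339145 ≈ 0.101

P(nearby quarry blast | ¬spike) ≈ 0.101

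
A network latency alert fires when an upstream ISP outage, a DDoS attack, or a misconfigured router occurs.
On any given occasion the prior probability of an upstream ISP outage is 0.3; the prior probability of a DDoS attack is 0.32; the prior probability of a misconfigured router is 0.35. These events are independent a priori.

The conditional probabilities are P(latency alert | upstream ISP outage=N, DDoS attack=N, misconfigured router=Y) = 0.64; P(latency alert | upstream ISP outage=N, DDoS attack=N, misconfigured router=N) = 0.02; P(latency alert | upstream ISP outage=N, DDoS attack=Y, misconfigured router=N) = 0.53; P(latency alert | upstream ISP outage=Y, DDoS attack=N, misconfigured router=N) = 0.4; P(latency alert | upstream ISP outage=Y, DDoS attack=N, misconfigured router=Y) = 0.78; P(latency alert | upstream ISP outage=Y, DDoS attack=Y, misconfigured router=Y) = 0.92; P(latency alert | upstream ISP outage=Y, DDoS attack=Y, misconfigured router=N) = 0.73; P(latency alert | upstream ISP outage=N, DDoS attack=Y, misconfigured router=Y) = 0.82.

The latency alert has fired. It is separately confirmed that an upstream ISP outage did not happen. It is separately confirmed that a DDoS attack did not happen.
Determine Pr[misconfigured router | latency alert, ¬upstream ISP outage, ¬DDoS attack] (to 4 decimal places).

P(latency alert | ¬upstream ISP outage, ¬DDoS attack) = 0.02×0.65 + 0.64×0.35 = 0.013000 + 0.224000 = 0.237000
Restricting to configurations with misconfigured router present: 0.64×0.35 = 0.224000.
P(misconfigured router | latency alert, ¬upstream ISP outage, ¬DDoS attack) = 0.224000 / 0.237000 ≈ 0.9451

Pr[misconfigured router | latency alert, ¬upstream ISP outage, ¬DDoS attack] ≈ 0.9451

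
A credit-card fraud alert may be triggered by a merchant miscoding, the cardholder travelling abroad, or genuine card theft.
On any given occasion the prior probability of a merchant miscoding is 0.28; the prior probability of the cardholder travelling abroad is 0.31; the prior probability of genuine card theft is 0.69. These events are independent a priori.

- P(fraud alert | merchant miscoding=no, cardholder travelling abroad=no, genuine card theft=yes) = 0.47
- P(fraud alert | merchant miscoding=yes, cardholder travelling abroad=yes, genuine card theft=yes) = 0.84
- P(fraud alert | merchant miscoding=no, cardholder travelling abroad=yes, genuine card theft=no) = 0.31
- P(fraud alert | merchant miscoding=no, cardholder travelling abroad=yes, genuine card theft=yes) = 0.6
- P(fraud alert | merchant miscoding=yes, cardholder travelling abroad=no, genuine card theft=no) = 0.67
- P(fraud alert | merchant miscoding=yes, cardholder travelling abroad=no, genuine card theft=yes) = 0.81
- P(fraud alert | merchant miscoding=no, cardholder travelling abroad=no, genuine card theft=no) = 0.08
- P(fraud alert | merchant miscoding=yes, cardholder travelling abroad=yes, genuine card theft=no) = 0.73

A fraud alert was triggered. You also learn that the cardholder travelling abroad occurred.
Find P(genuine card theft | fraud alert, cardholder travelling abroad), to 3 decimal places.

P(fraud alert | cardholder travelling abroad) = 0.31*0.72*0.31 + 0.6*0.72*0.69 + 0.73*0.28*0.31 + 0.84*0.28*0.69 = 0.069192 + 0.298080 + 0.063364 + 0.162288 = 0.592924
Of this, 0.460368 comes from 0.298080 + 0.162288 (the genuine card theft=true cases).
P(genuine card theft | fraud alert, cardholder travelling abroad) = 0.460368 / 0.592924 ≈ 0.776

P(genuine card theft | fraud alert, cardholder travelling abroad) ≈ 0.776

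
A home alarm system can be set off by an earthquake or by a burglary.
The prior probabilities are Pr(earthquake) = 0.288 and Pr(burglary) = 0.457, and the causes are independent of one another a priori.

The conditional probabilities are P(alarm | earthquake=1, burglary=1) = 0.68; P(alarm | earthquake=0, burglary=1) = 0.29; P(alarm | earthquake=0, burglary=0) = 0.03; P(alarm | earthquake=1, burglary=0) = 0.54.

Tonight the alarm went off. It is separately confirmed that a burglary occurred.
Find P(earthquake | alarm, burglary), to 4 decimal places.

P(alarm | burglary) = 0.29×0.712 + 0.68×0.288 = 0.206480 + 0.195840 = 0.402320
The earthquake-present share is 0.68×0.288 = 0.195840.
Hence the posterior is 0.195840/0.402320 ≈ 0.4868.

P(earthquake | alarm, burglary) ≈ 0.4868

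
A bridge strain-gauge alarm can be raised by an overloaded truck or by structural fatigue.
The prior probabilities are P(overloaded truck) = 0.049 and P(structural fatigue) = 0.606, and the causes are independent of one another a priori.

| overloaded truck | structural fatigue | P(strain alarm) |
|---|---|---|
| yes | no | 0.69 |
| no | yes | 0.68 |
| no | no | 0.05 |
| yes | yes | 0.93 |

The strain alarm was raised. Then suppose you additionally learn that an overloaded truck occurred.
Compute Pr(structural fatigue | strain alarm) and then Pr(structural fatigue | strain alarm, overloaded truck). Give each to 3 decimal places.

Pr(structural fatigue | strain alarm) ≈ 0.929; Pr(structural fatigue | strain alarm, overloaded truck) ≈ 0.675

By total probability over the 4 (overloaded truck, structural fatigue) configurations:
  P(strain alarm) = 0.05·0.951·0.394 + 0.68·0.951·0.606 + 0.69·0.049·0.394 + 0.93·0.049·0.606
        = 0.018735 + 0.391888 + 0.013321 + 0.027615 = 0.451559
Keeping only the structural fatigue-present terms gives 0.419503, so
  P(structural fatigue | strain alarm) = 0.419503 / 0.451559 ≈ 0.929

Now also conditioning on overloaded truck=true:
Enumerate both values of structural fatigue and weight by the priors:
  P(strain alarm | overloaded truck) = 0.69·0.394 + 0.93·0.606
        = 0.271860 + 0.563580 = 0.835440
Configurations with structural fatigue contribute 0.563580, so
  P(structural fatigue | strain alarm, overloaded truck) = 0.563580 / 0.835440 ≈ 0.675
The drop from 0.929 to 0.675 is the explaining-away (discounting) effect.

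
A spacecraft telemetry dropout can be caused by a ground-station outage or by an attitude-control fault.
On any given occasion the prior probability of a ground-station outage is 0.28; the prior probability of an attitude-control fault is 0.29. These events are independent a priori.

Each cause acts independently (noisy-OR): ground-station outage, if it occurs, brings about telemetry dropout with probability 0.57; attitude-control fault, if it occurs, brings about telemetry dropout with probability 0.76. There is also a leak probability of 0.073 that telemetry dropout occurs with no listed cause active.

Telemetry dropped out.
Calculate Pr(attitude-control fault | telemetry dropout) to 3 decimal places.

Under noisy-OR, P(telemetry dropout | causes) = 1 − (1−0.073)·∏(1−qᵢ) over the active causes.
Sum P(telemetry dropout|·) weighted by the priors over the 4 (ground-station outage, attitude-control fault) configurations:
  P(telemetry dropout) = 0.073×0.72×0.71 + 0.77752×0.72×0.29 + 0.60139×0.28×0.71 + 0.904334×0.28×0.29
        = 0.037318 + 0.162346 + 0.119556 + 0.073432 = 0.392652
Configurations with attitude-control fault contribute 0.235778, so
  P(attitude-control fault | telemetry dropout) = 0.235778 / 0.392652 ≈ 0.600

Pr(attitude-control fault | telemetry dropout) ≈ 0.600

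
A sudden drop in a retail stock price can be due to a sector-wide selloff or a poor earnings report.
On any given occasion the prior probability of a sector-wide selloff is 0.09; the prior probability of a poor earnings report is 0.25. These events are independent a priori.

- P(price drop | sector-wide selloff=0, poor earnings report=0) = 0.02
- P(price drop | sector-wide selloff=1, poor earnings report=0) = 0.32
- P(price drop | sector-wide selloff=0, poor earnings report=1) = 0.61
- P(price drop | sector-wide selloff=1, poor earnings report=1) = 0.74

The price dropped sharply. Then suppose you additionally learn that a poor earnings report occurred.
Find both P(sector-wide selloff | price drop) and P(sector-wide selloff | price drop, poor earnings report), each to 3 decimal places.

P(sector-wide selloff | price drop) ≈ 0.201; P(sector-wide selloff | price drop, poor earnings report) ≈ 0.107

Numerator (weight on configurations with sector-wide selloff): 0.021600 + 0.016650 = 0.038250
Normalizer over all consistent configurations: 0.02×0.91×0.75 + 0.61×0.91×0.25 + 0.32×0.09×0.75 + 0.74×0.09×0.25 = 0.190675
P(sector-wide selloff | price drop) = 0.038250/0.190675 ≈ 0.201

With the extra evidence:
Numerator (weight on configurations with sector-wide selloff): 0.74·0.09 = 0.066600
The normalizing constant is 0.61·0.91 + 0.74·0.09 = 0.621700
P(sector-wide selloff | price drop, poor earnings report) = 0.066600/0.621700 ≈ 0.107
— poor earnings report explains away the evidence for sector-wide selloff.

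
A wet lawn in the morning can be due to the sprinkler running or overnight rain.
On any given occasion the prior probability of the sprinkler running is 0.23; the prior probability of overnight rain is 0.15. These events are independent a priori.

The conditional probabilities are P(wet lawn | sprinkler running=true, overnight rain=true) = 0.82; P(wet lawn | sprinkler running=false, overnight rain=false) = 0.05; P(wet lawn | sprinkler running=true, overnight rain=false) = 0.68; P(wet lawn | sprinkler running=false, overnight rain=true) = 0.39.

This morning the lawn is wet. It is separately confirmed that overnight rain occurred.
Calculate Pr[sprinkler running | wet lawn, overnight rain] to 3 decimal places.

Pr[sprinkler running | wet lawn, overnight rain] ≈ 0.386

P(wet lawn | overnight rain) = 0.39×0.77 + 0.82×0.23 = 0.300300 + 0.188600 = 0.488900
Of this, 0.188600 comes from 0.82×0.23 (the sprinkler running=true cases).
P(sprinkler running | wet lawn, overnight rain) = 0.188600 / 0.488900 ≈ 0.386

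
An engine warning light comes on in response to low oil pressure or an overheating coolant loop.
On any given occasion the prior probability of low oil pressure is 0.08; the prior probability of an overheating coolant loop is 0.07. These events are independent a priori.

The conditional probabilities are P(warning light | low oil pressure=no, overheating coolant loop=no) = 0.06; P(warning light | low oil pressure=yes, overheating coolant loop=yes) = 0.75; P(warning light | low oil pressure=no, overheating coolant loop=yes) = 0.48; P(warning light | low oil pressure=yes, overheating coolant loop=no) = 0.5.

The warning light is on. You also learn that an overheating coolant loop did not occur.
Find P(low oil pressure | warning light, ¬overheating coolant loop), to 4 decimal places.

Enumerate both values of low oil pressure and weight by the priors:
  P(warning light | ¬overheating coolant loop) = 0.06×0.92 + 0.5×0.08
        = 0.055200 + 0.040000 = 0.095200
Configurations with low oil pressure contribute 0.040000, so
  P(low oil pressure | warning light, ¬overheating coolant loop) = 0.040000 / 0.095200 ≈ 0.4202

P(low oil pressure | warning light, ¬overheating coolant loop) ≈ 0.4202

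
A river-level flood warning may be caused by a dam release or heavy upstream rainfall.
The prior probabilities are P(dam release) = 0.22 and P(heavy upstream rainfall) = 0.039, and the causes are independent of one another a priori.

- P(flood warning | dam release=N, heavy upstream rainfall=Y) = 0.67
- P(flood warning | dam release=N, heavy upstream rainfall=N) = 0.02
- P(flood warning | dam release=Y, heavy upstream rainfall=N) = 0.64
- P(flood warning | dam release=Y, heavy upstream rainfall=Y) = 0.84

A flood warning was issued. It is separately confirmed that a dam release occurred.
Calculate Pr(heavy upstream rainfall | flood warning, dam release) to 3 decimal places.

Pr(heavy upstream rainfall | flood warning, dam release) ≈ 0.051

Sum P(flood warning|·) weighted by the priors over both values of heavy upstream rainfall:
  P(flood warning | dam release) = 0.64*0.961 + 0.84*0.039
        = 0.615040 + 0.032760 = 0.647800
Configurations with heavy upstream rainfall contribute 0.032760, so
  P(heavy upstream rainfall | flood warning, dam release) = 0.032760 / 0.647800 ≈ 0.051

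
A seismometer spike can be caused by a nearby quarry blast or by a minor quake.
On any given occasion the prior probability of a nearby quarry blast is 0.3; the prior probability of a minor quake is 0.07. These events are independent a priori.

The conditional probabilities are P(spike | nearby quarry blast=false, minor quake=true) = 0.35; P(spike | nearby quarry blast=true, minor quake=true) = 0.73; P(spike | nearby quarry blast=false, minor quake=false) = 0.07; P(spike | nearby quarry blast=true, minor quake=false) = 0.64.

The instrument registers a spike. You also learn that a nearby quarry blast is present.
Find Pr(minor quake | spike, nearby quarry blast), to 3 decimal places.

Numerator (weight on configurations with minor quake): 0.73*0.07 = 0.051100
Denominator P(spike | nearby quarry blast): 0.64*0.93 + 0.73*0.07 = 0.646300
Posterior = 0.051100 / 0.646300 ≈ 0.079

Pr(minor quake | spike, nearby quarry blast) ≈ 0.079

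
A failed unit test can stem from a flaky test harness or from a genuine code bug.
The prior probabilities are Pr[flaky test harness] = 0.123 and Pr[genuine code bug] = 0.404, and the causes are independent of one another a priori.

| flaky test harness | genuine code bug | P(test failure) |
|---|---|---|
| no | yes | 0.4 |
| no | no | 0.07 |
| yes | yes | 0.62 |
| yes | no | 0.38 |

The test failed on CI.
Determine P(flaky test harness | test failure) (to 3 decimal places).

By total probability over the 4 (flaky test harness, genuine code bug) configurations:
  P(test failure) = 0.07*0.877*0.596 + 0.4*0.877*0.404 + 0.38*0.123*0.596 + 0.62*0.123*0.404
        = 0.036588 + 0.141723 + 0.027857 + 0.030809 = 0.236977
The terms with flaky test harness present sum to 0.058666, so
  P(flaky test harness | test failure) = 0.058666 / 0.236977 ≈ 0.248

P(flaky test harness | test failure) ≈ 0.248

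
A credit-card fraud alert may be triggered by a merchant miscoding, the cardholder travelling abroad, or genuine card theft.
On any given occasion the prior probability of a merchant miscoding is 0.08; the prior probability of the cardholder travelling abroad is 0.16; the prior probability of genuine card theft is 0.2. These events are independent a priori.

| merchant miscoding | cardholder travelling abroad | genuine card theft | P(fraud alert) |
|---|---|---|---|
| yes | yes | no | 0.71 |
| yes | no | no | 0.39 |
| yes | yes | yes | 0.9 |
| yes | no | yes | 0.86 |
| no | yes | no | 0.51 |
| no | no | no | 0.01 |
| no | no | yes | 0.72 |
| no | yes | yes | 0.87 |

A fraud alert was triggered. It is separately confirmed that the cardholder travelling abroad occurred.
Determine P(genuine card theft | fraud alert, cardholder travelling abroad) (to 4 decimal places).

P(genuine card theft | fraud alert, cardholder travelling abroad) ≈ 0.2931

P(fraud alert | cardholder travelling abroad) = 0.51·0.92·0.8 + 0.87·0.92·0.2 + 0.71·0.08·0.8 + 0.9·0.08·0.2 = 0.375360 + 0.160080 + 0.045440 + 0.014400 = 0.595280
Restricting to configurations with genuine card theft present: 0.160080 + 0.014400 = 0.174480.
So P(genuine card theft | fraud alert, cardholder travelling abroad) = 0.174480/0.595280 ≈ 0.2931.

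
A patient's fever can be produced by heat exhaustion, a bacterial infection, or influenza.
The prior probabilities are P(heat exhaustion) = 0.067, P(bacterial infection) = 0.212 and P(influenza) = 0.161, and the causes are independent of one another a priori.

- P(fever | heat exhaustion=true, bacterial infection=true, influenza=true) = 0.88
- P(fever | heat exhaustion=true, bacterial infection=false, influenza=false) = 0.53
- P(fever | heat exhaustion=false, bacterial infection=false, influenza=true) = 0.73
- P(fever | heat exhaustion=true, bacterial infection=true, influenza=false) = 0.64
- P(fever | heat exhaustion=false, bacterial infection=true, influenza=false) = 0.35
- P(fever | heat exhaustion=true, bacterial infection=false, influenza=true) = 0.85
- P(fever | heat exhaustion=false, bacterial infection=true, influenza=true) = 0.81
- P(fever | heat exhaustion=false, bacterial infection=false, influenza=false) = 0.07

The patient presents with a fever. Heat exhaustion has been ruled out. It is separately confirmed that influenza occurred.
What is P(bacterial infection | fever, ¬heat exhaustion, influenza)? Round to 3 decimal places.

Sum P(fever|·) weighted by the priors over both values of bacterial infection:
  P(fever | ¬heat exhaustion, influenza) = 0.73×0.788 + 0.81×0.212
        = 0.575240 + 0.171720 = 0.746960
Keeping only the bacterial infection-present terms gives 0.171720, so
  P(bacterial infection | fever, ¬heat exhaustion, influenza) = 0.171720 / 0.746960 ≈ 0.230

P(bacterial infection | fever, ¬heat exhaustion, influenza) ≈ 0.230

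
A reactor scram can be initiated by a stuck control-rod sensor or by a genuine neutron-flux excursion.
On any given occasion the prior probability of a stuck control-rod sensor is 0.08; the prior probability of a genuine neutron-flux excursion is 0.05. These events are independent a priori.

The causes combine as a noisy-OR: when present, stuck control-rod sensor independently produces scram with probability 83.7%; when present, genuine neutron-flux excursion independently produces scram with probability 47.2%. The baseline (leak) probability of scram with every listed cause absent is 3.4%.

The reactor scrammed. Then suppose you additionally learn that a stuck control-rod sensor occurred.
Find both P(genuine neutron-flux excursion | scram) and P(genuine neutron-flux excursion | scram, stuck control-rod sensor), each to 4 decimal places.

P(genuine neutron-flux excursion | scram) ≈ 0.2185; P(genuine neutron-flux excursion | scram, stuck control-rod sensor) ≈ 0.0542

Under noisy-OR, P(scram | causes) = 1 − (1−0.034)·∏(1−qᵢ) over the active causes.
P(scram) = 0.034·0.92·0.95 + 0.489952·0.92·0.05 + 0.842542·0.08·0.95 + 0.916862·0.08·0.05 = 0.029716 + 0.022538 + 0.064033 + 0.003667 = 0.119954
Restricting to configurations with genuine neutron-flux excursion present: 0.022538 + 0.003667 = 0.026205.
Hence the posterior is 0.026205/0.119954 ≈ 0.2185.

With the extra evidence:
Weight on genuine neutron-flux excursion=true, given the evidence: 0.916862*0.05 = 0.045843
Normalizer over all consistent configurations: 0.842542*0.95 + 0.916862*0.05 = 0.846258
P(genuine neutron-flux excursion | scram, stuck control-rod sensor) = 0.045843/0.846258 ≈ 0.0542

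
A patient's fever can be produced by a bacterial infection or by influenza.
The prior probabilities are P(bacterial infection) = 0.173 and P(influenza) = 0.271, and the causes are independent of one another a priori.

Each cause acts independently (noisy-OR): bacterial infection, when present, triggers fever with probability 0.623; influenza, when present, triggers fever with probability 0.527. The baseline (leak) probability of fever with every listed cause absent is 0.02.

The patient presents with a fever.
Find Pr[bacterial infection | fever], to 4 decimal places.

Pr[bacterial infection | fever] ≈ 0.4719

Under noisy-OR, P(fever | causes) = 1 − (1−0.02)·∏(1−qᵢ) over the active causes.
Numerator (weight on configurations with bacterial infection): 0.079522 + 0.038690 = 0.118212
Normalizer over all consistent configurations: 0.02×0.827×0.729 + 0.53646×0.827×0.271 + 0.63054×0.173×0.729 + 0.825245×0.173×0.271 = 0.250500
Posterior = 0.118212 / 0.250500 ≈ 0.4719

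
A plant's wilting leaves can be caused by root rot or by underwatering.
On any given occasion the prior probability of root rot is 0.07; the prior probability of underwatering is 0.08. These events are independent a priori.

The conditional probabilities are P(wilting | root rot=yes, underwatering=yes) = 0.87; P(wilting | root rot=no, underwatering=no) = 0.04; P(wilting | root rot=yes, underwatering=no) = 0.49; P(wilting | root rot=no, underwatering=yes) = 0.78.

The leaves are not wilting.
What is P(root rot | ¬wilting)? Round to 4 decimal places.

P(¬wilting) = 0.96·0.93·0.92 + 0.22·0.93·0.08 + 0.51·0.07·0.92 + 0.13·0.07·0.08 = 0.821376 + 0.016368 + 0.032844 + 0.000728 = 0.871316
Of this, 0.033572 comes from 0.032844 + 0.000728 (the root rot=true cases).
Hence the posterior is 0.033572/0.871316 ≈ 0.0385.

P(root rot | ¬wilting) ≈ 0.0385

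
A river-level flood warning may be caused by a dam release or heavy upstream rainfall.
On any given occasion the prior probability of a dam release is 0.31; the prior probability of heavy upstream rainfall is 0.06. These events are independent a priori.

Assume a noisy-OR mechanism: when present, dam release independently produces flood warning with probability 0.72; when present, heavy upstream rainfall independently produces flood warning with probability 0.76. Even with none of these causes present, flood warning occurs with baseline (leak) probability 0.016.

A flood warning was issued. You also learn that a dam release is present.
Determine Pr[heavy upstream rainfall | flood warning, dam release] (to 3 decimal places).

Under noisy-OR, P(flood warning | causes) = 1 − (1−0.016)·∏(1−qᵢ) over the active causes.
Weight on heavy upstream rainfall=true, given the evidence: 0.933875×0.06 = 0.056032
Denominator P(flood warning | dam release): 0.72448×0.94 + 0.933875×0.06 = 0.737043
Posterior = 0.056032 / 0.737043 ≈ 0.076

Pr[heavy upstream rainfall | flood warning, dam release] ≈ 0.076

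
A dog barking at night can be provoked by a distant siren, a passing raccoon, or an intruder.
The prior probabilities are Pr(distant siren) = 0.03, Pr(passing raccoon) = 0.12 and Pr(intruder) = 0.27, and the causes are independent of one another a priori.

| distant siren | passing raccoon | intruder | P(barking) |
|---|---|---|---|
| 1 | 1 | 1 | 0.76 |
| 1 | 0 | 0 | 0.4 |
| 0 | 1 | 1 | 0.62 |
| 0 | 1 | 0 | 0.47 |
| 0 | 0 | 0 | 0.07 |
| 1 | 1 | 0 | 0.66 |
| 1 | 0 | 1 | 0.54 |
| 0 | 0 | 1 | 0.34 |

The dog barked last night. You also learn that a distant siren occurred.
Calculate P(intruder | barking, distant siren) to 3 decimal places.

P(intruder | barking, distant siren) ≈ 0.327

For the numerator, keep only intruder=true terms: 0.128304 + 0.024624 = 0.152928
The normalizing constant is 0.4×0.88×0.73 + 0.54×0.88×0.27 + 0.66×0.12×0.73 + 0.76×0.12×0.27 = 0.467704
P(intruder | barking, distant siren) = 0.152928/0.467704 ≈ 0.327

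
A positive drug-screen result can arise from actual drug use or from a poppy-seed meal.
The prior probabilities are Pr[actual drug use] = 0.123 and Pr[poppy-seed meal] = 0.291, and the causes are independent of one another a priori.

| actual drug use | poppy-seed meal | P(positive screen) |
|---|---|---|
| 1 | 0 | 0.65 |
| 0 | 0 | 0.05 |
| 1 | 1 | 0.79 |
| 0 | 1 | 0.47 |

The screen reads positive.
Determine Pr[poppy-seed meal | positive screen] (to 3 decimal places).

P(positive screen) = 0.05·0.877·0.709 + 0.47·0.877·0.291 + 0.65·0.123·0.709 + 0.79·0.123·0.291 = 0.031090 + 0.119947 + 0.056685 + 0.028276 = 0.235998
Of this, 0.148223 comes from 0.119947 + 0.028276 (the poppy-seed meal=true cases).
P(poppy-seed meal | positive screen) = 0.148223 / 0.235998 ≈ 0.628

Pr[poppy-seed meal | positive screen] ≈ 0.628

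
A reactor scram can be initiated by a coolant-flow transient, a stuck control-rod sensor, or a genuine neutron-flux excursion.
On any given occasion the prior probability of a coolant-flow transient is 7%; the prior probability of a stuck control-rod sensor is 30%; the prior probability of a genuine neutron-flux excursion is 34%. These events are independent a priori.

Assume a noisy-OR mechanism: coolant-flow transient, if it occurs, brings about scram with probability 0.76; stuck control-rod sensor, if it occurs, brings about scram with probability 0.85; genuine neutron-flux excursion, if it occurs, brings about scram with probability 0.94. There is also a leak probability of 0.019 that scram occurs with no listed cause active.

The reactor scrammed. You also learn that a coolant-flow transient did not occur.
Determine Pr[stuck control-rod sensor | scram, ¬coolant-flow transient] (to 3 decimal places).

Pr[stuck control-rod sensor | scram, ¬coolant-flow transient] ≈ 0.537

Under noisy-OR, P(scram | causes) = 1 − (1−0.019)·∏(1−qᵢ) over the active causes.
Sum P(scram|·) weighted by the priors over the 4 (stuck control-rod sensor, genuine neutron-flux excursion) configurations:
  P(scram | ¬coolant-flow transient) = 0.019×0.7×0.66 + 0.94114×0.7×0.34 + 0.85285×0.3×0.66 + 0.991171×0.3×0.34
        = 0.008778 + 0.223991 + 0.168864 + 0.101099 = 0.502732
Configurations with stuck control-rod sensor contribute 0.269963, so
  P(stuck control-rod sensor | scram, ¬coolant-flow transient) = 0.269963 / 0.502732 ≈ 0.537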